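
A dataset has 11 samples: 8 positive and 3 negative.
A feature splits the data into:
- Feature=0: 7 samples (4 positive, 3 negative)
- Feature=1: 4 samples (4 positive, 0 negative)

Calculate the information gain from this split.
0.2184 bits

Information Gain = H(Y) - H(Y|Feature)

Before split:
P(positive) = 8/11 = 0.7273
H(Y) = 0.8454 bits

After split:
Feature=0: H = 0.9852 bits (weight = 7/11)
Feature=1: H = 0.0000 bits (weight = 4/11)
H(Y|Feature) = (7/11)×0.9852 + (4/11)×0.0000 = 0.6270 bits

Information Gain = 0.8454 - 0.6270 = 0.2184 bits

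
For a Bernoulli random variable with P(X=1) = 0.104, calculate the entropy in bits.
0.4815 bits

The binary entropy function is:
H(p) = -p log(p) - (1-p) log(1-p)

H(0.104) = -0.104 × log_2(0.104) - 0.896 × log_2(0.896)
H(0.104) = 0.4815 bits

Note: Binary entropy is maximized at p=0.5 (H=1 bit) and minimized at p=0 or p=1 (H=0).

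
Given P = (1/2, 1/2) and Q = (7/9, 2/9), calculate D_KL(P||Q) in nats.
0.1845 nats

KL divergence: D_KL(P||Q) = Σ p(x) log(p(x)/q(x))

Computing term by term:
  x=0: 1/2 × log_e[(1/2)/(7/9)] = 1/2 × -0.4418 = -0.2209
  x=1: 1/2 × log_e[(1/2)/(2/9)] = 1/2 × 0.8109 = 0.4055

D_KL(P||Q) = 0.1845 nats

Note: KL divergence is always non-negative and equals 0 iff P = Q.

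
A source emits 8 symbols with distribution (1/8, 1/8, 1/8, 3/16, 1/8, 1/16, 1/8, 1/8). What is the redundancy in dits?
0.0142 dits

Redundancy measures how far a source is from maximum entropy:
R = H_max - H(X)

Maximum entropy for 8 symbols: H_max = log_10(8) = 0.9031 dits
Actual entropy: H(X) = 0.8889 dits
Redundancy: R = 0.9031 - 0.8889 = 0.0142 dits

This redundancy represents potential for compression: the source could be compressed by 0.0142 dits per symbol.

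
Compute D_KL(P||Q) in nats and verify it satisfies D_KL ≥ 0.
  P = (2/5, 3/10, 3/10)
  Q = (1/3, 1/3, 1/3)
0.0097 nats

KL divergence satisfies the Gibbs inequality: D_KL(P||Q) ≥ 0 for all distributions P, Q.

D_KL(P||Q) = Σ p(x) log(p(x)/q(x))
Term by term:
  x=0: 2/5 × log_e[(2/5)/(1/3)] = 0.0729
  x=1: 3/10 × log_e[(3/10)/(1/3)] = -0.0316
  x=2: 3/10 × log_e[(3/10)/(1/3)] = -0.0316
D_KL(P||Q) = 0.0097 nats

D_KL(P||Q) = 0.0097 ≥ 0 ✓

This non-negativity is a fundamental property: relative entropy cannot be negative because it measures how different Q is from P.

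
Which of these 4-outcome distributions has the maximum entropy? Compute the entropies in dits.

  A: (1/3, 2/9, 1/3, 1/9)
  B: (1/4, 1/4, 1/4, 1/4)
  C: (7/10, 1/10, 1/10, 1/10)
B

For a discrete distribution over n outcomes, entropy is maximized by the uniform distribution.

Computing entropies:
H(A) = 0.5693 dits
H(B) = 0.6021 dits
H(C) = 0.4084 dits

The uniform distribution (where all probabilities equal 1/4) achieves the maximum entropy of log_10(4) = 0.6021 dits.

Distribution B has the highest entropy.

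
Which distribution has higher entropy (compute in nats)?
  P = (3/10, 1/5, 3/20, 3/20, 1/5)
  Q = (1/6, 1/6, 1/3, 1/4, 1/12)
P

Computing entropies in nats:
H(P) = 1.5741
H(Q) = 1.5171

Distribution P has higher entropy.

Intuition: The distribution closer to uniform (more spread out) has higher entropy.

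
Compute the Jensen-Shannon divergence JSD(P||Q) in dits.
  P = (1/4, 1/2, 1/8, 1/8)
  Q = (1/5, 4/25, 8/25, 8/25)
0.0398 dits

Jensen-Shannon divergence is:
JSD(P||Q) = 0.5 × D_KL(P||M) + 0.5 × D_KL(Q||M)
where M = 0.5 × (P + Q) is the mixture distribution.

M = 0.5 × (1/4, 1/2, 1/8, 1/8) + 0.5 × (1/5, 4/25, 8/25, 8/25) = (9/40, 0.33, 0.2225, 0.2225)

D_KL(P||M) = 0.0391 dits
D_KL(Q||M) = 0.0405 dits

JSD(P||Q) = 0.5 × 0.0391 + 0.5 × 0.0405 = 0.0398 dits

Unlike KL divergence, JSD is symmetric and bounded: 0 ≤ JSD ≤ log(2).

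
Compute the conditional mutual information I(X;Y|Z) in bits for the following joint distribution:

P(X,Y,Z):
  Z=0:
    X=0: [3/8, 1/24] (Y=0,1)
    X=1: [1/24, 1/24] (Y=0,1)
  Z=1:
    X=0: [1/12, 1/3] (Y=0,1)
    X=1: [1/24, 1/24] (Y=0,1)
0.0678 bits

Conditional mutual information: I(X;Y|Z) = H(X|Z) + H(Y|Z) - H(X,Y|Z)

H(Z) = 1.0000
H(X,Z) = 1.6500 → H(X|Z) = 0.6500
H(Y,Z) = 1.7307 → H(Y|Z) = 0.7307
H(X,Y,Z) = 2.3129 → H(X,Y|Z) = 1.3129

I(X;Y|Z) = 0.6500 + 0.7307 - 1.3129 = 0.0678 bits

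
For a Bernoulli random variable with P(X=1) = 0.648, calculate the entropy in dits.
0.2817 dits

The binary entropy function is:
H(p) = -p log(p) - (1-p) log(1-p)

H(0.648) = -0.648 × log_10(0.648) - 0.352 × log_10(0.352)
H(0.648) = 0.2817 dits

Note: Binary entropy is maximized at p=0.5 (H=1 bit) and minimized at p=0 or p=1 (H=0).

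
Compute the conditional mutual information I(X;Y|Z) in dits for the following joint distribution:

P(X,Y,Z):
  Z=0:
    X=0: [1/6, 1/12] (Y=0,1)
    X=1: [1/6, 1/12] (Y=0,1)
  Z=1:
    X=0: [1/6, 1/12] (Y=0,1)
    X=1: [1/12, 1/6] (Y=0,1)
0.0123 dits

Conditional mutual information: I(X;Y|Z) = H(X|Z) + H(Y|Z) - H(X,Y|Z)

H(Z) = 0.3010
H(X,Z) = 0.6021 → H(X|Z) = 0.3010
H(Y,Z) = 0.5898 → H(Y|Z) = 0.2887
H(X,Y,Z) = 0.8785 → H(X,Y|Z) = 0.5775

I(X;Y|Z) = 0.3010 + 0.2887 - 0.5775 = 0.0123 dits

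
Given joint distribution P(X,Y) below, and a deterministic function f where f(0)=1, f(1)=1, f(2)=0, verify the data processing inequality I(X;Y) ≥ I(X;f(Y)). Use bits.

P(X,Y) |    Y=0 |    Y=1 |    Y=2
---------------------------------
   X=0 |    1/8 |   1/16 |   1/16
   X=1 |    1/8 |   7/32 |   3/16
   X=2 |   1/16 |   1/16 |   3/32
I(X;Y) = 0.0453, I(X;f(Y)) = 0.0124, inequality holds: 0.0453 ≥ 0.0124

Data Processing Inequality: For any Markov chain X → Y → Z, we have I(X;Y) ≥ I(X;Z).

Here Z = f(Y) is a deterministic function of Y, forming X → Y → Z.

Original I(X;Y) = 0.0453 bits

After applying f:
P(X,Z) where Z=f(Y):
- P(X,Z=0) = P(X,Y=2)
- P(X,Z=1) = P(X,Y=0) + P(X,Y=1)

I(X;Z) = I(X;f(Y)) = 0.0124 bits

Verification: 0.0453 ≥ 0.0124 ✓

Information cannot be created by processing; the function f can only lose information about X.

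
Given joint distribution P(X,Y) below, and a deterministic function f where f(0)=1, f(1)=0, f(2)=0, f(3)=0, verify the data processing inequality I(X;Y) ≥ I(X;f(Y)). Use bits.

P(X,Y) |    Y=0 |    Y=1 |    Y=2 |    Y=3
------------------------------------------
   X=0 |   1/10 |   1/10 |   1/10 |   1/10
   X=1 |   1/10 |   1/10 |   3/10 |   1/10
I(X;Y) = 0.0464, I(X;f(Y)) = 0.0074, inequality holds: 0.0464 ≥ 0.0074

Data Processing Inequality: For any Markov chain X → Y → Z, we have I(X;Y) ≥ I(X;Z).

Here Z = f(Y) is a deterministic function of Y, forming X → Y → Z.

Original I(X;Y) = 0.0464 bits

After applying f:
P(X,Z) where Z=f(Y):
- P(X,Z=0) = P(X,Y=1) + P(X,Y=2) + P(X,Y=3)
- P(X,Z=1) = P(X,Y=0)

I(X;Z) = I(X;f(Y)) = 0.0074 bits

Verification: 0.0464 ≥ 0.0074 ✓

Information cannot be created by processing; the function f can only lose information about X.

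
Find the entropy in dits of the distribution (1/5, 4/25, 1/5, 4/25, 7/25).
0.6891 dits

Shannon entropy is H(X) = -Σ p(x) log p(x).

For P = (1/5, 4/25, 1/5, 4/25, 7/25):
H = -1/5 × log_10(1/5) -4/25 × log_10(4/25) -1/5 × log_10(1/5) -4/25 × log_10(4/25) -7/25 × log_10(7/25)
H = 0.6891 dits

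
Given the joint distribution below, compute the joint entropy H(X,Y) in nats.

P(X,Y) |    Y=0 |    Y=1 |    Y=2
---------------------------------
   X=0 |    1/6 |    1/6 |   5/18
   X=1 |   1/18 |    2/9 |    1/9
1.6920 nats

Joint entropy is H(X,Y) = -Σ_{x,y} p(x,y) log p(x,y).

Summing over all non-zero entries:
H(X,Y) = -[1/6·log_e(1/6) + 1/6·log_e(1/6) + 5/18·log_e(5/18) + 1/18·log_e(1/18) + 2/9·log_e(2/9) + 1/9·log_e(1/9)]
H(X,Y) = 1.6920 nats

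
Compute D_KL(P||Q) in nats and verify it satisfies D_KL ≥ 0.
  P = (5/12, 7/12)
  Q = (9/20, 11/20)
0.0023 nats

KL divergence satisfies the Gibbs inequality: D_KL(P||Q) ≥ 0 for all distributions P, Q.

D_KL(P||Q) = Σ p(x) log(p(x)/q(x))
Term by term:
  x=0: 5/12 × log_e[(5/12)/(9/20)] = -0.0321
  x=1: 7/12 × log_e[(7/12)/(11/20)] = 0.0343
D_KL(P||Q) = 0.0023 nats

D_KL(P||Q) = 0.0023 ≥ 0 ✓

This non-negativity is a fundamental property: relative entropy cannot be negative because it measures how different Q is from P.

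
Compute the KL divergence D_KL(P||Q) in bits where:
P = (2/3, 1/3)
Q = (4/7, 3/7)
0.0274 bits

KL divergence: D_KL(P||Q) = Σ p(x) log(p(x)/q(x))

Computing term by term:
  x=0: 2/3 × log_2[(2/3)/(4/7)] = 2/3 × 0.2224 = 0.1483
  x=1: 1/3 × log_2[(1/3)/(3/7)] = 1/3 × -0.3626 = -0.1209

D_KL(P||Q) = 0.0274 bits

Note: KL divergence is always non-negative and equals 0 iff P = Q.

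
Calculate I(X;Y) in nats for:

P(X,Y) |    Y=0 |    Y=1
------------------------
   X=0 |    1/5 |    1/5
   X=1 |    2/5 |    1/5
0.0138 nats

Mutual information: I(X;Y) = H(X) + H(Y) - H(X,Y)

Marginals:
P(X) = (2/5, 3/5), H(X) = 0.6730 nats
P(Y) = (3/5, 2/5), H(Y) = 0.6730 nats

Joint entropy: H(X,Y) = 1.3322 nats

I(X;Y) = 0.6730 + 0.6730 - 1.3322 = 0.0138 nats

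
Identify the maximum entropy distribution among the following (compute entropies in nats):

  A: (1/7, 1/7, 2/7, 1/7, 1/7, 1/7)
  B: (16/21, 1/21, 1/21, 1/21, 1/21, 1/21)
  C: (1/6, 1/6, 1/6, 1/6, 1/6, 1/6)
C

For a discrete distribution over n outcomes, entropy is maximized by the uniform distribution.

Computing entropies:
H(A) = 1.7479 nats
H(B) = 0.9321 nats
H(C) = 1.7918 nats

The uniform distribution (where all probabilities equal 1/6) achieves the maximum entropy of log_e(6) = 1.7918 nats.

Distribution C has the highest entropy.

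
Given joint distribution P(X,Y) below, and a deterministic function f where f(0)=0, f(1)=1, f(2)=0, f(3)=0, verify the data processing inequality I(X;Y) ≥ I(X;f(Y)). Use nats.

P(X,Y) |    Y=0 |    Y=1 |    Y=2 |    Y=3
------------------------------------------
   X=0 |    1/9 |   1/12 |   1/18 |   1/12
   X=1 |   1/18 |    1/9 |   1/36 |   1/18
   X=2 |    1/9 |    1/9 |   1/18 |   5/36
I(X;Y) = 0.0189, I(X;f(Y)) = 0.0147, inequality holds: 0.0189 ≥ 0.0147

Data Processing Inequality: For any Markov chain X → Y → Z, we have I(X;Y) ≥ I(X;Z).

Here Z = f(Y) is a deterministic function of Y, forming X → Y → Z.

Original I(X;Y) = 0.0189 nats

After applying f:
P(X,Z) where Z=f(Y):
- P(X,Z=0) = P(X,Y=0) + P(X,Y=2) + P(X,Y=3)
- P(X,Z=1) = P(X,Y=1)

I(X;Z) = I(X;f(Y)) = 0.0147 nats

Verification: 0.0189 ≥ 0.0147 ✓

Information cannot be created by processing; the function f can only lose information about X.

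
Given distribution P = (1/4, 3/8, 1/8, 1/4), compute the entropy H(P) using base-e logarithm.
1.3209 nats

Shannon entropy is H(X) = -Σ p(x) log p(x).

For P = (1/4, 3/8, 1/8, 1/4):
H = -1/4 × log_e(1/4) -3/8 × log_e(3/8) -1/8 × log_e(1/8) -1/4 × log_e(1/4)
H = 1.3209 nats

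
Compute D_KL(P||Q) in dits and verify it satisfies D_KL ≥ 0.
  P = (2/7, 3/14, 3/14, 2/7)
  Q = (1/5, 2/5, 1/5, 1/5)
0.0369 dits

KL divergence satisfies the Gibbs inequality: D_KL(P||Q) ≥ 0 for all distributions P, Q.

D_KL(P||Q) = Σ p(x) log(p(x)/q(x))
Term by term:
  x=0: 2/7 × log_10[(2/7)/(1/5)] = 0.0443
  x=1: 3/14 × log_10[(3/14)/(2/5)] = -0.0581
  x=2: 3/14 × log_10[(3/14)/(1/5)] = 0.0064
  x=3: 2/7 × log_10[(2/7)/(1/5)] = 0.0443
D_KL(P||Q) = 0.0369 dits

D_KL(P||Q) = 0.0369 ≥ 0 ✓

This non-negativity is a fundamental property: relative entropy cannot be negative because it measures how different Q is from P.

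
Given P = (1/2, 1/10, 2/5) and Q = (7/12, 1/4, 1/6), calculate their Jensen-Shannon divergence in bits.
0.0620 bits

Jensen-Shannon divergence is:
JSD(P||Q) = 0.5 × D_KL(P||M) + 0.5 × D_KL(Q||M)
where M = 0.5 × (P + Q) is the mixture distribution.

M = 0.5 × (1/2, 1/10, 2/5) + 0.5 × (7/12, 1/4, 1/6) = (13/24, 7/40, 0.283333)

D_KL(P||M) = 0.0605 bits
D_KL(Q||M) = 0.0634 bits

JSD(P||Q) = 0.5 × 0.0605 + 0.5 × 0.0634 = 0.0620 bits

Unlike KL divergence, JSD is symmetric and bounded: 0 ≤ JSD ≤ log(2).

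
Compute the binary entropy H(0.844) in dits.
0.1880 dits

The binary entropy function is:
H(p) = -p log(p) - (1-p) log(1-p)

H(0.844) = -0.844 × log_10(0.844) - 0.156 × log_10(0.156)
H(0.844) = 0.1880 dits

Note: Binary entropy is maximized at p=0.5 (H=1 bit) and minimized at p=0 or p=1 (H=0).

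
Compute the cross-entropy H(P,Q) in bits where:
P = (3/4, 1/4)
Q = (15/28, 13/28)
0.9521 bits

Cross-entropy: H(P,Q) = -Σ p(x) log q(x)

Alternatively: H(P,Q) = H(P) + D_KL(P||Q)
H(P) = 0.8113 bits
D_KL(P||Q) = 0.1408 bits

H(P,Q) = 0.8113 + 0.1408 = 0.9521 bits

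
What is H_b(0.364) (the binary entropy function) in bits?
0.9460 bits

The binary entropy function is:
H(p) = -p log(p) - (1-p) log(1-p)

H(0.364) = -0.364 × log_2(0.364) - 0.636 × log_2(0.636)
H(0.364) = 0.9460 bits

Note: Binary entropy is maximized at p=0.5 (H=1 bit) and minimized at p=0 or p=1 (H=0).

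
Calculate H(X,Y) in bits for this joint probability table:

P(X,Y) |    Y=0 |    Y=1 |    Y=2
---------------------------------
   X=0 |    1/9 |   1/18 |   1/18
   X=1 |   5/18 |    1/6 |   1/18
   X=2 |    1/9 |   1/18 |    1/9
2.9275 bits

Joint entropy is H(X,Y) = -Σ_{x,y} p(x,y) log p(x,y).

Summing over all non-zero entries:
H(X,Y) = -[1/9·log_2(1/9) + 1/18·log_2(1/18) + 1/18·log_2(1/18) + 5/18·log_2(5/18) + 1/6·log_2(1/6) + 1/18·log_2(1/18) + 1/9·log_2(1/9) + 1/18·log_2(1/18) + 1/9·log_2(1/9)]
H(X,Y) = 2.9275 bits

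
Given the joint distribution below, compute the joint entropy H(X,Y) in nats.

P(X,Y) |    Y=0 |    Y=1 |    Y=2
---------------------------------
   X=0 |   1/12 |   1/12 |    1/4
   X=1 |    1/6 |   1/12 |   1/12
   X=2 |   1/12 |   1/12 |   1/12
2.0947 nats

Joint entropy is H(X,Y) = -Σ_{x,y} p(x,y) log p(x,y).

Summing over all non-zero entries:
H(X,Y) = -[1/12·log_e(1/12) + 1/12·log_e(1/12) + 1/4·log_e(1/4) + 1/6·log_e(1/6) + 1/12·log_e(1/12) + 1/12·log_e(1/12) + 1/12·log_e(1/12) + 1/12·log_e(1/12) + 1/12·log_e(1/12)]
H(X,Y) = 2.0947 nats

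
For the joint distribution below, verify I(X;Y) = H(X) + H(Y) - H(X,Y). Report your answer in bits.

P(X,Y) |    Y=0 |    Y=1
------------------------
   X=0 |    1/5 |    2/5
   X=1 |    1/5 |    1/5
I(X;Y) = 0.0200 bits

Mutual information has multiple equivalent forms:
- I(X;Y) = H(X) - H(X|Y)
- I(X;Y) = H(Y) - H(Y|X)
- I(X;Y) = H(X) + H(Y) - H(X,Y)

Computing all quantities:
H(X) = 0.9710, H(Y) = 0.9710, H(X,Y) = 1.9219
H(X|Y) = 0.9510, H(Y|X) = 0.9510

Verification:
H(X) - H(X|Y) = 0.9710 - 0.9510 = 0.0200
H(Y) - H(Y|X) = 0.9710 - 0.9510 = 0.0200
H(X) + H(Y) - H(X,Y) = 0.9710 + 0.9710 - 1.9219 = 0.0200

All forms give I(X;Y) = 0.0200 bits. ✓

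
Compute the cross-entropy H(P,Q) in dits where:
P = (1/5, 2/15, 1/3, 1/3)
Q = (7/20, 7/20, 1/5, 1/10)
0.7183 dits

Cross-entropy: H(P,Q) = -Σ p(x) log q(x)

Alternatively: H(P,Q) = H(P) + D_KL(P||Q)
H(P) = 0.5745 dits
D_KL(P||Q) = 0.1438 dits

H(P,Q) = 0.5745 + 0.1438 = 0.7183 dits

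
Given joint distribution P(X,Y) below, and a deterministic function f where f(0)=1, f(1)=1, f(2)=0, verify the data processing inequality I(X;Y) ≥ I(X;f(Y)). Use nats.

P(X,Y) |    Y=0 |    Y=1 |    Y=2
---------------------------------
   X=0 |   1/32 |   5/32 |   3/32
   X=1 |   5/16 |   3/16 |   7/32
I(X;Y) = 0.0617, I(X;f(Y)) = 0.0004, inequality holds: 0.0617 ≥ 0.0004

Data Processing Inequality: For any Markov chain X → Y → Z, we have I(X;Y) ≥ I(X;Z).

Here Z = f(Y) is a deterministic function of Y, forming X → Y → Z.

Original I(X;Y) = 0.0617 nats

After applying f:
P(X,Z) where Z=f(Y):
- P(X,Z=0) = P(X,Y=2)
- P(X,Z=1) = P(X,Y=0) + P(X,Y=1)

I(X;Z) = I(X;f(Y)) = 0.0004 nats

Verification: 0.0617 ≥ 0.0004 ✓

Information cannot be created by processing; the function f can only lose information about X.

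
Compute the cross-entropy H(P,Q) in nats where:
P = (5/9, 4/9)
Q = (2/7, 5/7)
0.8455 nats

Cross-entropy: H(P,Q) = -Σ p(x) log q(x)

Alternatively: H(P,Q) = H(P) + D_KL(P||Q)
H(P) = 0.6870 nats
D_KL(P||Q) = 0.1586 nats

H(P,Q) = 0.6870 + 0.1586 = 0.8455 nats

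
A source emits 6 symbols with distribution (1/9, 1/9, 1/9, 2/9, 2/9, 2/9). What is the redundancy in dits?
0.0246 dits

Redundancy measures how far a source is from maximum entropy:
R = H_max - H(X)

Maximum entropy for 6 symbols: H_max = log_10(6) = 0.7782 dits
Actual entropy: H(X) = 0.7536 dits
Redundancy: R = 0.7782 - 0.7536 = 0.0246 dits

This redundancy represents potential for compression: the source could be compressed by 0.0246 dits per symbol.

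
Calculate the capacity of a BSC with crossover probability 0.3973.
0.0307 bits

For a binary symmetric channel (BSC) with error probability p:
Capacity C = 1 - H(p) bits per symbol

where H(p) = -p log₂(p) - (1-p) log₂(1-p) is the binary entropy function.

H(0.3973) = 0.9693 bits
C = 1 - 0.9693 = 0.0307 bits per symbol

This means we can reliably transmit up to 0.0307 bits of information per channel use.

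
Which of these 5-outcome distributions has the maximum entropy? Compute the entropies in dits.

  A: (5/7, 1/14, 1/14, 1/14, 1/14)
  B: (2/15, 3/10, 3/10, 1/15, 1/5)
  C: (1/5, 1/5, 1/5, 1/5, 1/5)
C

For a discrete distribution over n outcomes, entropy is maximized by the uniform distribution.

Computing entropies:
H(A) = 0.4318 dits
H(B) = 0.6486 dits
H(C) = 0.6990 dits

The uniform distribution (where all probabilities equal 1/5) achieves the maximum entropy of log_10(5) = 0.6990 dits.

Distribution C has the highest entropy.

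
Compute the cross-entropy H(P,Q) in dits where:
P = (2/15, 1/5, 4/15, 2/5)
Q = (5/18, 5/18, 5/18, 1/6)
0.6450 dits

Cross-entropy: H(P,Q) = -Σ p(x) log q(x)

Alternatively: H(P,Q) = H(P) + D_KL(P||Q)
H(P) = 0.5687 dits
D_KL(P||Q) = 0.0763 dits

H(P,Q) = 0.5687 + 0.0763 = 0.6450 dits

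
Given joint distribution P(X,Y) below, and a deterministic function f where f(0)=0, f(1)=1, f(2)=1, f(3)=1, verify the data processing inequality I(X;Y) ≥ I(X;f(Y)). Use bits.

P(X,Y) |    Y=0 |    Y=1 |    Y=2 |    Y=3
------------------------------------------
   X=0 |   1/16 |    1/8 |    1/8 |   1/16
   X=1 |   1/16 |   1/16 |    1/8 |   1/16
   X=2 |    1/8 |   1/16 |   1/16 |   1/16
I(X;Y) = 0.0567, I(X;f(Y)) = 0.0385, inequality holds: 0.0567 ≥ 0.0385

Data Processing Inequality: For any Markov chain X → Y → Z, we have I(X;Y) ≥ I(X;Z).

Here Z = f(Y) is a deterministic function of Y, forming X → Y → Z.

Original I(X;Y) = 0.0567 bits

After applying f:
P(X,Z) where Z=f(Y):
- P(X,Z=0) = P(X,Y=0)
- P(X,Z=1) = P(X,Y=1) + P(X,Y=2) + P(X,Y=3)

I(X;Z) = I(X;f(Y)) = 0.0385 bits

Verification: 0.0567 ≥ 0.0385 ✓

Information cannot be created by processing; the function f can only lose information about X.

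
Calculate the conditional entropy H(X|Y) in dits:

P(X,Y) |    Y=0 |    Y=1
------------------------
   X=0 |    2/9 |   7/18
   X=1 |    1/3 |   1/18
0.2351 dits

Using the chain rule: H(X|Y) = H(X,Y) - H(Y)

First, compute H(X,Y) = 0.5334 dits

Marginal P(Y) = (5/9, 4/9)
H(Y) = 0.2983 dits

H(X|Y) = H(X,Y) - H(Y) = 0.5334 - 0.2983 = 0.2351 dits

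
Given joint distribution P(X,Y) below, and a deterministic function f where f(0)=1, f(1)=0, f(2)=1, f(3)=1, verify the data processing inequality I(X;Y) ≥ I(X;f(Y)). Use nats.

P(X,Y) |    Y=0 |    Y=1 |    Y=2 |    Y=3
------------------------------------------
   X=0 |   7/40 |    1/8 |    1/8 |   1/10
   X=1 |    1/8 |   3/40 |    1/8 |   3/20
I(X;Y) = 0.0143, I(X;f(Y)) = 0.0051, inequality holds: 0.0143 ≥ 0.0051

Data Processing Inequality: For any Markov chain X → Y → Z, we have I(X;Y) ≥ I(X;Z).

Here Z = f(Y) is a deterministic function of Y, forming X → Y → Z.

Original I(X;Y) = 0.0143 nats

After applying f:
P(X,Z) where Z=f(Y):
- P(X,Z=0) = P(X,Y=1)
- P(X,Z=1) = P(X,Y=0) + P(X,Y=2) + P(X,Y=3)

I(X;Z) = I(X;f(Y)) = 0.0051 nats

Verification: 0.0143 ≥ 0.0051 ✓

Information cannot be created by processing; the function f can only lose information about X.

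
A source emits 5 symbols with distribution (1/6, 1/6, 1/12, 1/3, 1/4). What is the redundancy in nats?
0.0923 nats

Redundancy measures how far a source is from maximum entropy:
R = H_max - H(X)

Maximum entropy for 5 symbols: H_max = log_e(5) = 1.6094 nats
Actual entropy: H(X) = 1.5171 nats
Redundancy: R = 1.6094 - 1.5171 = 0.0923 nats

This redundancy represents potential for compression: the source could be compressed by 0.0923 nats per symbol.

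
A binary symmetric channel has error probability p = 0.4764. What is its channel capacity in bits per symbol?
0.0016 bits

For a binary symmetric channel (BSC) with error probability p:
Capacity C = 1 - H(p) bits per symbol

where H(p) = -p log₂(p) - (1-p) log₂(1-p) is the binary entropy function.

H(0.4764) = 0.9984 bits
C = 1 - 0.9984 = 0.0016 bits per symbol

This means we can reliably transmit up to 0.0016 bits of information per channel use.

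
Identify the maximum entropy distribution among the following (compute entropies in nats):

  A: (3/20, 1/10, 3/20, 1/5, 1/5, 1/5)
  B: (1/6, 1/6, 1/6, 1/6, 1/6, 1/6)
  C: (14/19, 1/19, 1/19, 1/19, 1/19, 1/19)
B

For a discrete distribution over n outcomes, entropy is maximized by the uniform distribution.

Computing entropies:
H(A) = 1.7651 nats
H(B) = 1.7918 nats
H(C) = 0.9999 nats

The uniform distribution (where all probabilities equal 1/6) achieves the maximum entropy of log_e(6) = 1.7918 nats.

Distribution B has the highest entropy.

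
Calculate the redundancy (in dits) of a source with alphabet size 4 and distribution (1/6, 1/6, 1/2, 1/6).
0.0625 dits

Redundancy measures how far a source is from maximum entropy:
R = H_max - H(X)

Maximum entropy for 4 symbols: H_max = log_10(4) = 0.6021 dits
Actual entropy: H(X) = 0.5396 dits
Redundancy: R = 0.6021 - 0.5396 = 0.0625 dits

This redundancy represents potential for compression: the source could be compressed by 0.0625 dits per symbol.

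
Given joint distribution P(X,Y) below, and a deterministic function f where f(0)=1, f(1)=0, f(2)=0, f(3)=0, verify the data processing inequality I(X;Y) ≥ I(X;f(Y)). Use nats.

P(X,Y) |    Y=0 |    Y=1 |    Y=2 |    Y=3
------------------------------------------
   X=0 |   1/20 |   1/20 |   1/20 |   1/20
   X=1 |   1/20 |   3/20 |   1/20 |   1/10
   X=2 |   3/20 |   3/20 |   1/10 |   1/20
I(X;Y) = 0.0437, I(X;f(Y)) = 0.0199, inequality holds: 0.0437 ≥ 0.0199

Data Processing Inequality: For any Markov chain X → Y → Z, we have I(X;Y) ≥ I(X;Z).

Here Z = f(Y) is a deterministic function of Y, forming X → Y → Z.

Original I(X;Y) = 0.0437 nats

After applying f:
P(X,Z) where Z=f(Y):
- P(X,Z=0) = P(X,Y=1) + P(X,Y=2) + P(X,Y=3)
- P(X,Z=1) = P(X,Y=0)

I(X;Z) = I(X;f(Y)) = 0.0199 nats

Verification: 0.0437 ≥ 0.0199 ✓

Information cannot be created by processing; the function f can only lose information about X.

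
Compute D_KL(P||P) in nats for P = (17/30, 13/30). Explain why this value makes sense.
0.0000 nats

KL divergence satisfies the Gibbs inequality: D_KL(P||Q) ≥ 0 for all distributions P, Q.

D_KL(P||Q) = Σ p(x) log(p(x)/q(x))
Each term is p(x) × log_e(p(x)/p(x)) = p(x) × log_e(1) = 0, so the sum is 0.
D_KL(P||Q) = 0.0000 nats

When P = Q, the KL divergence is exactly 0, as there is no 'divergence' between identical distributions.

This non-negativity is a fundamental property: relative entropy cannot be negative because it measures how different Q is from P.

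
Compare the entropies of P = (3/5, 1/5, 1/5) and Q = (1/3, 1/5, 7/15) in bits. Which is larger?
Q

Computing entropies in bits:
H(P) = 1.3710
H(Q) = 1.5058

Distribution Q has higher entropy.

Intuition: The distribution closer to uniform (more spread out) has higher entropy.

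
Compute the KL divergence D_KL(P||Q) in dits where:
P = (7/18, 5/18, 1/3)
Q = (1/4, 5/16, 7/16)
0.0210 dits

KL divergence: D_KL(P||Q) = Σ p(x) log(p(x)/q(x))

Computing term by term:
  x=0: 7/18 × log_10[(7/18)/(1/4)] = 7/18 × 0.1919 = 0.0746
  x=1: 5/18 × log_10[(5/18)/(5/16)] = 5/18 × -0.0512 = -0.0142
  x=2: 1/3 × log_10[(1/3)/(7/16)] = 1/3 × -0.1181 = -0.0394

D_KL(P||Q) = 0.0210 dits

Note: KL divergence is always non-negative and equals 0 iff P = Q.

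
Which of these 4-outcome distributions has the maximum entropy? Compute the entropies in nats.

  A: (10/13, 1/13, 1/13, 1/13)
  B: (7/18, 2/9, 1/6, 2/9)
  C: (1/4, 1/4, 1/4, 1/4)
C

For a discrete distribution over n outcomes, entropy is maximized by the uniform distribution.

Computing entropies:
H(A) = 0.7937 nats
H(B) = 1.3344 nats
H(C) = 1.3863 nats

The uniform distribution (where all probabilities equal 1/4) achieves the maximum entropy of log_e(4) = 1.3863 nats.

Distribution C has the highest entropy.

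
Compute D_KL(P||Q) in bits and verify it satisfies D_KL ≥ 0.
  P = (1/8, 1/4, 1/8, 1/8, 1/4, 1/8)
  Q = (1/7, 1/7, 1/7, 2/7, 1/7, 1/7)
0.1824 bits

KL divergence satisfies the Gibbs inequality: D_KL(P||Q) ≥ 0 for all distributions P, Q.

D_KL(P||Q) = Σ p(x) log(p(x)/q(x))
Term by term:
  x=0: 1/8 × log_2[(1/8)/(1/7)] = -0.0241
  x=1: 1/4 × log_2[(1/4)/(1/7)] = 0.2018
  x=2: 1/8 × log_2[(1/8)/(1/7)] = -0.0241
  x=3: 1/8 × log_2[(1/8)/(2/7)] = -0.1491
  x=4: 1/4 × log_2[(1/4)/(1/7)] = 0.2018
  x=5: 1/8 × log_2[(1/8)/(1/7)] = -0.0241
D_KL(P||Q) = 0.1824 bits

D_KL(P||Q) = 0.1824 ≥ 0 ✓

This non-negativity is a fundamental property: relative entropy cannot be negative because it measures how different Q is from P.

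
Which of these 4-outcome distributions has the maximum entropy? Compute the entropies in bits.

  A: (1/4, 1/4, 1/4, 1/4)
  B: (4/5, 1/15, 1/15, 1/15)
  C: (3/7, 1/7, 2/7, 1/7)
A

For a discrete distribution over n outcomes, entropy is maximized by the uniform distribution.

Computing entropies:
H(A) = 2.0000 bits
H(B) = 1.0389 bits
H(C) = 1.8424 bits

The uniform distribution (where all probabilities equal 1/4) achieves the maximum entropy of log_2(4) = 2.0000 bits.

Distribution A has the highest entropy.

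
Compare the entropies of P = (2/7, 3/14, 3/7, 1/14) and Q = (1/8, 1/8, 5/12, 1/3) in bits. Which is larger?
Q

Computing entropies in bits:
H(P) = 1.7885
H(Q) = 1.8046

Distribution Q has higher entropy.

Intuition: The distribution closer to uniform (more spread out) has higher entropy.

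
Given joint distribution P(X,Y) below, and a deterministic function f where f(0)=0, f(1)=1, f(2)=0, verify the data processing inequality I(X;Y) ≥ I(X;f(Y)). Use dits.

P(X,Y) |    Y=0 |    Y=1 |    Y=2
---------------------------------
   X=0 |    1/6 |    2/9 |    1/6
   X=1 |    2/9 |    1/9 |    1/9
I(X;Y) = 0.0097, I(X;f(Y)) = 0.0055, inequality holds: 0.0097 ≥ 0.0055

Data Processing Inequality: For any Markov chain X → Y → Z, we have I(X;Y) ≥ I(X;Z).

Here Z = f(Y) is a deterministic function of Y, forming X → Y → Z.

Original I(X;Y) = 0.0097 dits

After applying f:
P(X,Z) where Z=f(Y):
- P(X,Z=0) = P(X,Y=0) + P(X,Y=2)
- P(X,Z=1) = P(X,Y=1)

I(X;Z) = I(X;f(Y)) = 0.0055 dits

Verification: 0.0097 ≥ 0.0055 ✓

Information cannot be created by processing; the function f can only lose information about X.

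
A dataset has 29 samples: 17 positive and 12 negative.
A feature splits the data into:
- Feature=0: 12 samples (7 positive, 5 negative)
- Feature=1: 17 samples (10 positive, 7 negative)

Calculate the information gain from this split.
0.0000 bits

Information Gain = H(Y) - H(Y|Feature)

Before split:
P(positive) = 17/29 = 0.5862
H(Y) = 0.9784 bits

After split:
Feature=0: H = 0.9799 bits (weight = 12/29)
Feature=1: H = 0.9774 bits (weight = 17/29)
H(Y|Feature) = (12/29)×0.9799 + (17/29)×0.9774 = 0.9784 bits

Information Gain = 0.9784 - 0.9784 = 0.0000 bits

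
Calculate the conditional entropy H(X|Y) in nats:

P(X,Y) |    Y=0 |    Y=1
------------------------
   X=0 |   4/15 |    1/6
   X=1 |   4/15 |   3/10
0.6738 nats

Using the chain rule: H(X|Y) = H(X,Y) - H(Y)

First, compute H(X,Y) = 1.3648 nats

Marginal P(Y) = (8/15, 7/15)
H(Y) = 0.6909 nats

H(X|Y) = H(X,Y) - H(Y) = 1.3648 - 0.6909 = 0.6738 nats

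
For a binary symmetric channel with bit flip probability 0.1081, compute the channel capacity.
0.5058 bits

For a binary symmetric channel (BSC) with error probability p:
Capacity C = 1 - H(p) bits per symbol

where H(p) = -p log₂(p) - (1-p) log₂(1-p) is the binary entropy function.

H(0.1081) = 0.4942 bits
C = 1 - 0.4942 = 0.5058 bits per symbol

This means we can reliably transmit up to 0.5058 bits of information per channel use.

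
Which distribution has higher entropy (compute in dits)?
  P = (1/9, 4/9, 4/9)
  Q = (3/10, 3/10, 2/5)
Q

Computing entropies in dits:
H(P) = 0.4191
H(Q) = 0.4729

Distribution Q has higher entropy.

Intuition: The distribution closer to uniform (more spread out) has higher entropy.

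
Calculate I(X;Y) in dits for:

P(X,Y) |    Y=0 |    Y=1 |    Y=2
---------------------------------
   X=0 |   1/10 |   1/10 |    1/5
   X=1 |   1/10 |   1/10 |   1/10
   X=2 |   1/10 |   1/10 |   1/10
0.0060 dits

Mutual information: I(X;Y) = H(X) + H(Y) - H(X,Y)

Marginals:
P(X) = (2/5, 3/10, 3/10), H(X) = 0.4729 dits
P(Y) = (3/10, 3/10, 2/5), H(Y) = 0.4729 dits

Joint entropy: H(X,Y) = 0.9398 dits

I(X;Y) = 0.4729 + 0.4729 - 0.9398 = 0.0060 dits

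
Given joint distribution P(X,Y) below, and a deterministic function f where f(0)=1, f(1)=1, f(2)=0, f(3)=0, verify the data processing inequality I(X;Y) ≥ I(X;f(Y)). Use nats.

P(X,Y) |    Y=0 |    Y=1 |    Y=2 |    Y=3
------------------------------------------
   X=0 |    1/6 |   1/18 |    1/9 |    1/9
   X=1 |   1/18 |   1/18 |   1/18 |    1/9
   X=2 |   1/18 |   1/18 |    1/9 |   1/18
I(X;Y) = 0.0389, I(X;f(Y)) = 0.0050, inequality holds: 0.0389 ≥ 0.0050

Data Processing Inequality: For any Markov chain X → Y → Z, we have I(X;Y) ≥ I(X;Z).

Here Z = f(Y) is a deterministic function of Y, forming X → Y → Z.

Original I(X;Y) = 0.0389 nats

After applying f:
P(X,Z) where Z=f(Y):
- P(X,Z=0) = P(X,Y=2) + P(X,Y=3)
- P(X,Z=1) = P(X,Y=0) + P(X,Y=1)

I(X;Z) = I(X;f(Y)) = 0.0050 nats

Verification: 0.0389 ≥ 0.0050 ✓

Information cannot be created by processing; the function f can only lose information about X.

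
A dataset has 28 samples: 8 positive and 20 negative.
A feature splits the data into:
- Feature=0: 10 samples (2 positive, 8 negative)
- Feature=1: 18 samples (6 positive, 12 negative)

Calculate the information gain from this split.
0.0150 bits

Information Gain = H(Y) - H(Y|Feature)

Before split:
P(positive) = 8/28 = 0.2857
H(Y) = 0.8631 bits

After split:
Feature=0: H = 0.7219 bits (weight = 10/28)
Feature=1: H = 0.9183 bits (weight = 18/28)
H(Y|Feature) = (10/28)×0.7219 + (18/28)×0.9183 = 0.8482 bits

Information Gain = 0.8631 - 0.8482 = 0.0150 bits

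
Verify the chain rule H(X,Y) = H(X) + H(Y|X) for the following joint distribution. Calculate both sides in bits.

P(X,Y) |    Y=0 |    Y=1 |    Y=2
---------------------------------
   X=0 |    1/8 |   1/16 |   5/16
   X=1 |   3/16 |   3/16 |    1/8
H(X,Y) = 2.4300, H(X) = 1.0000, H(Y|X) = 1.4300 (all in bits)

Chain rule: H(X,Y) = H(X) + H(Y|X)

Left side — joint entropy directly:
H(X,Y) = -Σ p(x,y) log p(x,y) = 2.4300 bits

Right side — compute H(Y|X) from the conditional distributions:
P(X) = (1/2, 1/2), so H(X) = 1.0000 bits
H(Y|X) = Σ_x P(X=x) · H(Y|X=x):
  P(Y|X=0) = (1/4, 1/8, 5/8), H(Y|X=0) = 1.2988, weight P(X=0) = 1/2
  P(Y|X=1) = (3/8, 3/8, 1/4), H(Y|X=1) = 1.5613, weight P(X=1) = 1/2
H(Y|X) = 1.4300 bits

H(X) + H(Y|X) = 1.0000 + 1.4300 = 2.4300 bits

Both sides equal 2.4300 bits. ✓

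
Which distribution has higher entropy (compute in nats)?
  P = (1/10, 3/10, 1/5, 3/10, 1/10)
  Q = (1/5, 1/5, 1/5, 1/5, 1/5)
Q

Computing entropies in nats:
H(P) = 1.5048
H(Q) = 1.6094

Distribution Q has higher entropy.

Intuition: The distribution closer to uniform (more spread out) has higher entropy.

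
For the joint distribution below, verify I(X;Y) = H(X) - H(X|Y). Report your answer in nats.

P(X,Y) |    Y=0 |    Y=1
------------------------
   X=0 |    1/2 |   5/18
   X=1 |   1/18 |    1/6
I(X;Y) = 0.0551 nats

Mutual information has multiple equivalent forms:
- I(X;Y) = H(X) - H(X|Y)
- I(X;Y) = H(Y) - H(Y|X)
- I(X;Y) = H(X) + H(Y) - H(X,Y)

Computing all quantities:
H(X) = 0.5297, H(Y) = 0.6870, H(X,Y) = 1.1616
H(X|Y) = 0.4746, H(Y|X) = 0.6319

Verification:
H(X) - H(X|Y) = 0.5297 - 0.4746 = 0.0551
H(Y) - H(Y|X) = 0.6870 - 0.6319 = 0.0551
H(X) + H(Y) - H(X,Y) = 0.5297 + 0.6870 - 1.1616 = 0.0551

All forms give I(X;Y) = 0.0551 nats. ✓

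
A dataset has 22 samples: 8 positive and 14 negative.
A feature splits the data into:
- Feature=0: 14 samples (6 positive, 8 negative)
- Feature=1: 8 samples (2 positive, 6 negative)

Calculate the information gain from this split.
0.0237 bits

Information Gain = H(Y) - H(Y|Feature)

Before split:
P(positive) = 8/22 = 0.3636
H(Y) = 0.9457 bits

After split:
Feature=0: H = 0.9852 bits (weight = 14/22)
Feature=1: H = 0.8113 bits (weight = 8/22)
H(Y|Feature) = (14/22)×0.9852 + (8/22)×0.8113 = 0.9220 bits

Information Gain = 0.9457 - 0.9220 = 0.0237 bits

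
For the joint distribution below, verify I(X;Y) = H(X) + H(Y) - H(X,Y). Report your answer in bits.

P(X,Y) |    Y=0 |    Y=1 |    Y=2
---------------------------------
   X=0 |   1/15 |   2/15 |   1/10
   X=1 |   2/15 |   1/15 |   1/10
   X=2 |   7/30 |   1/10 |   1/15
I(X;Y) = 0.0803 bits

Mutual information has multiple equivalent forms:
- I(X;Y) = H(X) - H(X|Y)
- I(X;Y) = H(Y) - H(Y|X)
- I(X;Y) = H(X) + H(Y) - H(X,Y)

Computing all quantities:
H(X) = 1.5710, H(Y) = 1.5524, H(X,Y) = 3.0430
H(X|Y) = 1.4906, H(Y|X) = 1.4721

Verification:
H(X) - H(X|Y) = 1.5710 - 1.4906 = 0.0803
H(Y) - H(Y|X) = 1.5524 - 1.4721 = 0.0803
H(X) + H(Y) - H(X,Y) = 1.5710 + 1.5524 - 3.0430 = 0.0803

All forms give I(X;Y) = 0.0803 bits. ✓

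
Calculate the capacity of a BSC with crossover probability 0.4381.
0.0111 bits

For a binary symmetric channel (BSC) with error probability p:
Capacity C = 1 - H(p) bits per symbol

where H(p) = -p log₂(p) - (1-p) log₂(1-p) is the binary entropy function.

H(0.4381) = 0.9889 bits
C = 1 - 0.9889 = 0.0111 bits per symbol

This means we can reliably transmit up to 0.0111 bits of information per channel use.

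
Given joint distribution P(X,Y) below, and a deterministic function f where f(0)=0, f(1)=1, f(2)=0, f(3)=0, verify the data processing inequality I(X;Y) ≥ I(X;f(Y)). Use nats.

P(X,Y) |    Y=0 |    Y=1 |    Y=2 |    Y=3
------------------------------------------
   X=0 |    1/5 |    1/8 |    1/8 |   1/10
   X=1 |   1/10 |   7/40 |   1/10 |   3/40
I(X;Y) = 0.0194, I(X;f(Y)) = 0.0154, inequality holds: 0.0194 ≥ 0.0154

Data Processing Inequality: For any Markov chain X → Y → Z, we have I(X;Y) ≥ I(X;Z).

Here Z = f(Y) is a deterministic function of Y, forming X → Y → Z.

Original I(X;Y) = 0.0194 nats

After applying f:
P(X,Z) where Z=f(Y):
- P(X,Z=0) = P(X,Y=0) + P(X,Y=2) + P(X,Y=3)
- P(X,Z=1) = P(X,Y=1)

I(X;Z) = I(X;f(Y)) = 0.0154 nats

Verification: 0.0194 ≥ 0.0154 ✓

Information cannot be created by processing; the function f can only lose information about X.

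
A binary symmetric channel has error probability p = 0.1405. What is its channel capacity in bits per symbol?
0.4145 bits

For a binary symmetric channel (BSC) with error probability p:
Capacity C = 1 - H(p) bits per symbol

where H(p) = -p log₂(p) - (1-p) log₂(1-p) is the binary entropy function.

H(0.1405) = 0.5855 bits
C = 1 - 0.5855 = 0.4145 bits per symbol

This means we can reliably transmit up to 0.4145 bits of information per channel use.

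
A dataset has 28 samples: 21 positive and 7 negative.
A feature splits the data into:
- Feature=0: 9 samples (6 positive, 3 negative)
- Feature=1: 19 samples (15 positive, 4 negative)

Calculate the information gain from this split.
0.0123 bits

Information Gain = H(Y) - H(Y|Feature)

Before split:
P(positive) = 21/28 = 0.7500
H(Y) = 0.8113 bits

After split:
Feature=0: H = 0.9183 bits (weight = 9/28)
Feature=1: H = 0.7425 bits (weight = 19/28)
H(Y|Feature) = (9/28)×0.9183 + (19/28)×0.7425 = 0.7990 bits

Information Gain = 0.8113 - 0.7990 = 0.0123 bits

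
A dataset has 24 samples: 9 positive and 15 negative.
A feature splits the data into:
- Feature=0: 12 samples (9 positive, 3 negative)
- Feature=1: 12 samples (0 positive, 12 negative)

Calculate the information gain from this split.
0.5488 bits

Information Gain = H(Y) - H(Y|Feature)

Before split:
P(positive) = 9/24 = 0.3750
H(Y) = 0.9544 bits

After split:
Feature=0: H = 0.8113 bits (weight = 12/24)
Feature=1: H = 0.0000 bits (weight = 12/24)
H(Y|Feature) = (12/24)×0.8113 + (12/24)×0.0000 = 0.4056 bits

Information Gain = 0.9544 - 0.4056 = 0.5488 bits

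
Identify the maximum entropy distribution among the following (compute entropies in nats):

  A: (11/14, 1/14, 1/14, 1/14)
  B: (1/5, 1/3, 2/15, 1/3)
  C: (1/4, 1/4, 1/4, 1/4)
C

For a discrete distribution over n outcomes, entropy is maximized by the uniform distribution.

Computing entropies:
H(A) = 0.7550 nats
H(B) = 1.3229 nats
H(C) = 1.3863 nats

The uniform distribution (where all probabilities equal 1/4) achieves the maximum entropy of log_e(4) = 1.3863 nats.

Distribution C has the highest entropy.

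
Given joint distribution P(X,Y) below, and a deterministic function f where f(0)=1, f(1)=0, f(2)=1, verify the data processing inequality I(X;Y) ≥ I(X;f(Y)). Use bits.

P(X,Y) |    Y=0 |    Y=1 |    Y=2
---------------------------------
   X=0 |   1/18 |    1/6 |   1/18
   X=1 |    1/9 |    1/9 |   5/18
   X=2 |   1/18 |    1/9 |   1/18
I(X;Y) = 0.1101, I(X;f(Y)) = 0.0900, inequality holds: 0.1101 ≥ 0.0900

Data Processing Inequality: For any Markov chain X → Y → Z, we have I(X;Y) ≥ I(X;Z).

Here Z = f(Y) is a deterministic function of Y, forming X → Y → Z.

Original I(X;Y) = 0.1101 bits

After applying f:
P(X,Z) where Z=f(Y):
- P(X,Z=0) = P(X,Y=1)
- P(X,Z=1) = P(X,Y=0) + P(X,Y=2)

I(X;Z) = I(X;f(Y)) = 0.0900 bits

Verification: 0.1101 ≥ 0.0900 ✓

Information cannot be created by processing; the function f can only lose information about X.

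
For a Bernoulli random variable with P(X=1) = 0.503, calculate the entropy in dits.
0.3010 dits

The binary entropy function is:
H(p) = -p log(p) - (1-p) log(1-p)

H(0.503) = -0.503 × log_10(0.503) - 0.497 × log_10(0.497)
H(0.503) = 0.3010 dits

Note: Binary entropy is maximized at p=0.5 (H=1 bit) and minimized at p=0 or p=1 (H=0).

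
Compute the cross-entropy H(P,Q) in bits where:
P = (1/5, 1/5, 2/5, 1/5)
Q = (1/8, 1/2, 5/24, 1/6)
2.2222 bits

Cross-entropy: H(P,Q) = -Σ p(x) log q(x)

Alternatively: H(P,Q) = H(P) + D_KL(P||Q)
H(P) = 1.9219 bits
D_KL(P||Q) = 0.3003 bits

H(P,Q) = 1.9219 + 0.3003 = 2.2222 bits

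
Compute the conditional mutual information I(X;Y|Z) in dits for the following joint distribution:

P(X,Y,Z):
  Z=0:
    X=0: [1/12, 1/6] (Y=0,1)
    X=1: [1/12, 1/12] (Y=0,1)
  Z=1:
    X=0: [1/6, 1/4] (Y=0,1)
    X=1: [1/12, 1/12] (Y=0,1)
0.0036 dits

Conditional mutual information: I(X;Y|Z) = H(X|Z) + H(Y|Z) - H(X,Y|Z)

H(Z) = 0.2950
H(X,Z) = 0.5683 → H(X|Z) = 0.2734
H(Y,Z) = 0.5898 → H(Y|Z) = 0.2948
H(X,Y,Z) = 0.8596 → H(X,Y|Z) = 0.5646

I(X;Y|Z) = 0.2734 + 0.2948 - 0.5646 = 0.0036 dits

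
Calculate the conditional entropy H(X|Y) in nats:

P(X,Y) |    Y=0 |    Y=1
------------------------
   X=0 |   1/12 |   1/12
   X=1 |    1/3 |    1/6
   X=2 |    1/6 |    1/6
0.9970 nats

Using the chain rule: H(X|Y) = H(X,Y) - H(Y)

First, compute H(X,Y) = 1.6762 nats

Marginal P(Y) = (7/12, 5/12)
H(Y) = 0.6792 nats

H(X|Y) = H(X,Y) - H(Y) = 1.6762 - 0.6792 = 0.9970 nats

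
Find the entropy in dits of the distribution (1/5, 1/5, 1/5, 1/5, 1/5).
0.6990 dits

Shannon entropy is H(X) = -Σ p(x) log p(x).

For P = (1/5, 1/5, 1/5, 1/5, 1/5):
H = -1/5 × log_10(1/5) -1/5 × log_10(1/5) -1/5 × log_10(1/5) -1/5 × log_10(1/5) -1/5 × log_10(1/5)
H = 0.6990 dits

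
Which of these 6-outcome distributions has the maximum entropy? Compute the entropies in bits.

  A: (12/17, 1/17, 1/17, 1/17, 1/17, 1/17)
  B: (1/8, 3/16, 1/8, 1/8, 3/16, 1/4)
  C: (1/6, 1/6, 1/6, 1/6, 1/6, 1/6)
C

For a discrete distribution over n outcomes, entropy is maximized by the uniform distribution.

Computing entropies:
H(A) = 1.5569 bits
H(B) = 2.5306 bits
H(C) = 2.5850 bits

The uniform distribution (where all probabilities equal 1/6) achieves the maximum entropy of log_2(6) = 2.5850 bits.

Distribution C has the highest entropy.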